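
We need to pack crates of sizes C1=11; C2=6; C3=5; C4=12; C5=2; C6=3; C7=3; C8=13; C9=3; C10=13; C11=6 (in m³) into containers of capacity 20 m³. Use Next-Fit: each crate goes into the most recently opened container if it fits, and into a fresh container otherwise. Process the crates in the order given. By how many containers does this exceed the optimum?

1

Next-Fit: [11,6] [5,12,2] [3,3,13] [3,13] [6] → 5 containers.
Total size 77 m³; any packing needs at least ⌈77/20⌉ = 4 containers.
An optimal packing achieves that bound: [13,6] [13,6] [12,5,3] [11,3,3,2] → 4 containers.
Excess: 5 − 4 = 1.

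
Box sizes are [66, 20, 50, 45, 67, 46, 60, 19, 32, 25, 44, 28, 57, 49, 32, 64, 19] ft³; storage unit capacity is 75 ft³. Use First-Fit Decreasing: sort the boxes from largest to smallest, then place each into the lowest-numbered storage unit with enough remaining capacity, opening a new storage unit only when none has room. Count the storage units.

Sorted descending: 67, 66, 64, 60, 57, 50, 49, 46, 45, 44, 32, 32, 28, 25, 20, 19, 19.
storage unit 1: place 67 ft³, 8 ft³ left
storage unit 2: place 66 ft³, 9 ft³ left
storage unit 3: place 64 ft³, 11 ft³ left
storage unit 4: place 60 ft³, 15 ft³ left
storage unit 5: place 57 ft³, 18 ft³ left
storage unit 6: place 50 ft³, 25 ft³ left
storage unit 7: place 49 ft³, 26 ft³ left
storage unit 8: place 46 ft³, 29 ft³ left
storage unit 9: place 45 ft³, 30 ft³ left
storage unit 10: place 44 ft³, 31 ft³ left
storage unit 11: place 32 ft³, 43 ft³ left
storage unit 11: place 32 ft³, 11 ft³ left
storage unit 8: place 28 ft³, 1 ft³ left
storage unit 6: place 25 ft³, 0 ft³ left
storage unit 7: place 20 ft³, 6 ft³ left
storage unit 9: place 19 ft³, 11 ft³ left
storage unit 10: place 19 ft³, 12 ft³ left
Final storage units: [67] [66] [64] [60] [57] [50,25] [49,20] [46,28] [45,19] [44,19] [32,32].

11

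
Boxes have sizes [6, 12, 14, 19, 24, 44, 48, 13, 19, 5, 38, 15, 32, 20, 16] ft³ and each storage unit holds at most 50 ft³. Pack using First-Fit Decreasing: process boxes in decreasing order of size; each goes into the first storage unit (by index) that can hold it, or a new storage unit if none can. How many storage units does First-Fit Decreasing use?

7

Sorted descending: 48, 44, 38, 32, 24, 20, 19, 19, 16, 15, 14, 13, 12, 6, 5.
Put 48 ft³ in storage unit 1; 2 ft³ remain.
Put 44 ft³ in storage unit 2; 6 ft³ remain.
Put 38 ft³ in storage unit 3; 12 ft³ remain.
Put 32 ft³ in storage unit 4; 18 ft³ remain.
Put 24 ft³ in storage unit 5; 26 ft³ remain.
Put 20 ft³ in storage unit 5; 6 ft³ remain.
Put 19 ft³ in storage unit 6; 31 ft³ remain.
Put 19 ft³ in storage unit 6; 12 ft³ remain.
Put 16 ft³ in storage unit 4; 2 ft³ remain.
Put 15 ft³ in storage unit 7; 35 ft³ remain.
Put 14 ft³ in storage unit 7; 21 ft³ remain.
Put 13 ft³ in storage unit 7; 8 ft³ remain.
Put 12 ft³ in storage unit 3; 0 ft³ remain.
Put 6 ft³ in storage unit 2; 0 ft³ remain.
Put 5 ft³ in storage unit 5; 1 ft³ remain.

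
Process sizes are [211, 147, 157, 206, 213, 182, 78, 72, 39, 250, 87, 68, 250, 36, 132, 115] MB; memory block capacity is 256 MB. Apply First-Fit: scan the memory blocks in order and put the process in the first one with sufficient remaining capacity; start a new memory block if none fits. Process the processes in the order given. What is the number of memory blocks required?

10

211 MB → memory block 1 (remaining 45 MB)
147 MB → memory block 2 (remaining 109 MB)
157 MB → memory block 3 (remaining 99 MB)
206 MB → memory block 4 (remaining 50 MB)
213 MB → memory block 5 (remaining 43 MB)
182 MB → memory block 6 (remaining 74 MB)
78 MB → memory block 2 (remaining 31 MB)
72 MB → memory block 3 (remaining 27 MB)
39 MB → memory block 1 (remaining 6 MB)
250 MB → memory block 7 (remaining 6 MB)
87 MB → memory block 8 (remaining 169 MB)
68 MB → memory block 6 (remaining 6 MB)
250 MB → memory block 9 (remaining 6 MB)
36 MB → memory block 4 (remaining 14 MB)
132 MB → memory block 8 (remaining 37 MB)
115 MB → memory block 10 (remaining 141 MB)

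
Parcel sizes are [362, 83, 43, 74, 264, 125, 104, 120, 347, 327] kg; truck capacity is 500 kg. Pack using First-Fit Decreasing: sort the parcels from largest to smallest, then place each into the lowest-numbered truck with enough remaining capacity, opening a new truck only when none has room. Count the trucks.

Sorted descending: 362, 347, 327, 264, 125, 120, 104, 83, 74, 43.
Put 362 kg in truck 1; 138 kg remain.
Put 347 kg in truck 2; 153 kg remain.
Put 327 kg in truck 3; 173 kg remain.
Put 264 kg in truck 4; 236 kg remain.
Put 125 kg in truck 1; 13 kg remain.
Put 120 kg in truck 2; 33 kg remain.
Put 104 kg in truck 3; 69 kg remain.
Put 83 kg in truck 4; 153 kg remain.
Put 74 kg in truck 4; 79 kg remain.
Put 43 kg in truck 3; 26 kg remain.
Final trucks: [362,125] [347,120] [327,104,43] [264,83,74].

4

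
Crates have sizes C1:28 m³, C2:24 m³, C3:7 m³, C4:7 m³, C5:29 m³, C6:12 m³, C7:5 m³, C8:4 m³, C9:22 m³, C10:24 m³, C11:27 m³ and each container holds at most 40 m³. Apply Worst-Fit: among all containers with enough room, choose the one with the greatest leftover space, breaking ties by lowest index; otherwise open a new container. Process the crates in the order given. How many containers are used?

C1 (28 m³) → container 1 (remaining 12 m³)
C2 (24 m³) → container 2 (remaining 16 m³)
C3 (7 m³) → container 2 (remaining 9 m³)
C4 (7 m³) → container 1 (remaining 5 m³)
C5 (29 m³) → container 3 (remaining 11 m³)
C6 (12 m³) → container 4 (remaining 28 m³)
C7 (5 m³) → container 4 (remaining 23 m³)
C8 (4 m³) → container 4 (remaining 19 m³)
C9 (22 m³) → container 5 (remaining 18 m³)
C10 (24 m³) → container 6 (remaining 16 m³)
C11 (27 m³) → container 7 (remaining 13 m³)

7 containers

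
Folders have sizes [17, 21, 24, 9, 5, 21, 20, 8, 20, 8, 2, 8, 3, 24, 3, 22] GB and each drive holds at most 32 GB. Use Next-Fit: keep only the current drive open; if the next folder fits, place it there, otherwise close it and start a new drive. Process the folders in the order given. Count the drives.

10 drives

drive 1: place 17 GB, 15 GB left
drive 2: place 21 GB, 11 GB left
drive 3: place 24 GB, 8 GB left
drive 4: place 9 GB, 23 GB left
drive 4: place 5 GB, 18 GB left
drive 5: place 21 GB, 11 GB left
drive 6: place 20 GB, 12 GB left
drive 6: place 8 GB, 4 GB left
drive 7: place 20 GB, 12 GB left
drive 7: place 8 GB, 4 GB left
drive 7: place 2 GB, 2 GB left
drive 8: place 8 GB, 24 GB left
drive 8: place 3 GB, 21 GB left
drive 9: place 24 GB, 8 GB left
drive 9: place 3 GB, 5 GB left
drive 10: place 22 GB, 10 GB left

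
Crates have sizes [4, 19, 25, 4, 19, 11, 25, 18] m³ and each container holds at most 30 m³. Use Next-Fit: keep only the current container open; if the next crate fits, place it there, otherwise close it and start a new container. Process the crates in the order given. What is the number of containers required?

5 containers

container 1: place 4 m³, 26 m³ left
container 1: place 19 m³, 7 m³ left
container 2: place 25 m³, 5 m³ left
container 2: place 4 m³, 1 m³ left
container 3: place 19 m³, 11 m³ left
container 3: place 11 m³, 0 m³ left
container 4: place 25 m³, 5 m³ left
container 5: place 18 m³, 12 m³ left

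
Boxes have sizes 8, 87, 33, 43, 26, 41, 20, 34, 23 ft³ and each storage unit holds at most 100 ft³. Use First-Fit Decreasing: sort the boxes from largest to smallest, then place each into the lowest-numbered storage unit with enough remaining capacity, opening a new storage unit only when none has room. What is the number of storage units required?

4

Sorted descending: 87, 43, 41, 34, 33, 26, 23, 20, 8.
Put 87 ft³ in storage unit 1; 13 ft³ remain.
Put 43 ft³ in storage unit 2; 57 ft³ remain.
Put 41 ft³ in storage unit 2; 16 ft³ remain.
Put 34 ft³ in storage unit 3; 66 ft³ remain.
Put 33 ft³ in storage unit 3; 33 ft³ remain.
Put 26 ft³ in storage unit 3; 7 ft³ remain.
Put 23 ft³ in storage unit 4; 77 ft³ remain.
Put 20 ft³ in storage unit 4; 57 ft³ remain.
Put 8 ft³ in storage unit 1; 5 ft³ remain.
Final storage units: [87,8] [43,41] [34,33,26] [23,20].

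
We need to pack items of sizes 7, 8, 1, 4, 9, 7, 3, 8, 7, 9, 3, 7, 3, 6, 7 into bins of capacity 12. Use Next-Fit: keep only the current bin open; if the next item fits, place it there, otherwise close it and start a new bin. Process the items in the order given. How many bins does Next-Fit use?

7 → bin 1 (remaining 5)
8 → bin 2 (remaining 4)
1 → bin 2 (remaining 3)
4 → bin 3 (remaining 8)
9 → bin 4 (remaining 3)
7 → bin 5 (remaining 5)
3 → bin 5 (remaining 2)
8 → bin 6 (remaining 4)
7 → bin 7 (remaining 5)
9 → bin 8 (remaining 3)
3 → bin 8 (remaining 0)
7 → bin 9 (remaining 5)
3 → bin 9 (remaining 2)
6 → bin 10 (remaining 6)
7 → bin 11 (remaining 5)
Final bins: [7] [8,1] [4] [9] [7,3] [8] [7] [9,3] [7,3] [6] [7].

11 bins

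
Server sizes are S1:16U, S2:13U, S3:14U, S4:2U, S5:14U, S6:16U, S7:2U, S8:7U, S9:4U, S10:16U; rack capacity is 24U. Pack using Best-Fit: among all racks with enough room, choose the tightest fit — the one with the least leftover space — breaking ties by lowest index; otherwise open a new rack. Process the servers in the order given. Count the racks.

6 racks

S1 (16U) → rack 1 (remaining 8U)
S2 (13U) → rack 2 (remaining 11U)
S3 (14U) → rack 3 (remaining 10U)
S4 (2U) → rack 1 (remaining 6U)
S5 (14U) → rack 4 (remaining 10U)
S6 (16U) → rack 5 (remaining 8U)
S7 (2U) → rack 1 (remaining 4U)
S8 (7U) → rack 5 (remaining 1U)
S9 (4U) → rack 1 (remaining 0U)
S10 (16U) → rack 6 (remaining 8U)
Final racks: [16,2,2,4] [13] [14] [14] [16,7] [16].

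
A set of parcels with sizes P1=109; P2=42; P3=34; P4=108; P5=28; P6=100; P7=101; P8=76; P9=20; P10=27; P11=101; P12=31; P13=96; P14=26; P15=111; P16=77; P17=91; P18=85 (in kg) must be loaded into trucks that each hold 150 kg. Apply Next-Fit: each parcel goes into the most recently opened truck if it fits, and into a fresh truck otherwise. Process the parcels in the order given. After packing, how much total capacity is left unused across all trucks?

537

P1 (109 kg) → truck 1 (remaining 41 kg)
P2 (42 kg) → truck 2 (remaining 108 kg)
P3 (34 kg) → truck 2 (remaining 74 kg)
P4 (108 kg) → truck 3 (remaining 42 kg)
P5 (28 kg) → truck 3 (remaining 14 kg)
P6 (100 kg) → truck 4 (remaining 50 kg)
P7 (101 kg) → truck 5 (remaining 49 kg)
P8 (76 kg) → truck 6 (remaining 74 kg)
P9 (20 kg) → truck 6 (remaining 54 kg)
P10 (27 kg) → truck 6 (remaining 27 kg)
P11 (101 kg) → truck 7 (remaining 49 kg)
P12 (31 kg) → truck 7 (remaining 18 kg)
P13 (96 kg) → truck 8 (remaining 54 kg)
P14 (26 kg) → truck 8 (remaining 28 kg)
P15 (111 kg) → truck 9 (remaining 39 kg)
P16 (77 kg) → truck 10 (remaining 73 kg)
P17 (91 kg) → truck 11 (remaining 59 kg)
P18 (85 kg) → truck 12 (remaining 65 kg)
12 trucks × 150 kg = 1800 kg; used 1263 kg; unused 537 kg.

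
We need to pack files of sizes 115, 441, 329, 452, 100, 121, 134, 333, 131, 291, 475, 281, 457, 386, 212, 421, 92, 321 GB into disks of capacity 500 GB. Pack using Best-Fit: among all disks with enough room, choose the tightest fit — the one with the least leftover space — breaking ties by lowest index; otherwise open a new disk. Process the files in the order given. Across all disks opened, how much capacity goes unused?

115 GB → disk 1 (remaining 385 GB)
441 GB → disk 2 (remaining 59 GB)
329 GB → disk 1 (remaining 56 GB)
452 GB → disk 3 (remaining 48 GB)
100 GB → disk 4 (remaining 400 GB)
121 GB → disk 4 (remaining 279 GB)
134 GB → disk 4 (remaining 145 GB)
333 GB → disk 5 (remaining 167 GB)
131 GB → disk 4 (remaining 14 GB)
291 GB → disk 6 (remaining 209 GB)
475 GB → disk 7 (remaining 25 GB)
281 GB → disk 8 (remaining 219 GB)
457 GB → disk 9 (remaining 43 GB)
386 GB → disk 10 (remaining 114 GB)
212 GB → disk 8 (remaining 7 GB)
421 GB → disk 11 (remaining 79 GB)
92 GB → disk 10 (remaining 22 GB)
321 GB → disk 12 (remaining 179 GB)
12 disks × 500 GB = 6000 GB; used 5092 GB; unused 908 GB.

908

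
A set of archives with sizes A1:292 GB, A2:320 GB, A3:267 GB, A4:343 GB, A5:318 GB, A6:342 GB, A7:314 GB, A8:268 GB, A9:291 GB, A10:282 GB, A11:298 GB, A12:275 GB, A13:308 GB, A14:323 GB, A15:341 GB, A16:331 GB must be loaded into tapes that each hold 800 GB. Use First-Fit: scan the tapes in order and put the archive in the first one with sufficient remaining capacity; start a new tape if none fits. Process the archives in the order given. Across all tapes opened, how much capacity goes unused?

tape 1: place A1 (292 GB), 508 GB left
tape 1: place A2 (320 GB), 188 GB left
tape 2: place A3 (267 GB), 533 GB left
tape 2: place A4 (343 GB), 190 GB left
tape 3: place A5 (318 GB), 482 GB left
tape 3: place A6 (342 GB), 140 GB left
tape 4: place A7 (314 GB), 486 GB left
tape 4: place A8 (268 GB), 218 GB left
tape 5: place A9 (291 GB), 509 GB left
tape 5: place A10 (282 GB), 227 GB left
tape 6: place A11 (298 GB), 502 GB left
tape 6: place A12 (275 GB), 227 GB left
tape 7: place A13 (308 GB), 492 GB left
tape 7: place A14 (323 GB), 169 GB left
tape 8: place A15 (341 GB), 459 GB left
tape 8: place A16 (331 GB), 128 GB left
8 tapes × 800 GB = 6400 GB; used 4913 GB; unused 1487 GB.

1487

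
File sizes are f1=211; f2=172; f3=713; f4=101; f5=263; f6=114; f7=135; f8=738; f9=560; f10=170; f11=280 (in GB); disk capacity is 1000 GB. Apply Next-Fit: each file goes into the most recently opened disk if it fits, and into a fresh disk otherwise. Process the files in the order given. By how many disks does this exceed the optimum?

Next-Fit: [211,172] [713,101] [263,114,135] [738] [560,170] [280] → 6 disks.
Total size 3457 GB; any packing needs at least ⌈3457/1000⌉ = 4 disks.
An optimal packing achieves that bound: [738,211] [713,280] [560,263,172] [170,135,114,101] → 4 disks.
Excess: 6 − 4 = 2.

2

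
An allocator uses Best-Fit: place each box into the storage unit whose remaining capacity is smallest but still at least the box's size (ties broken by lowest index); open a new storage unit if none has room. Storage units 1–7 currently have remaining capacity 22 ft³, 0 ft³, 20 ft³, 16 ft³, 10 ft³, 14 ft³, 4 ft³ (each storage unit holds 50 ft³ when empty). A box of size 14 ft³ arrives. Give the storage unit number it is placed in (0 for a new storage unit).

6

Storage units with room: storage unit 1 (22 ft³), storage unit 3 (20 ft³), storage unit 4 (16 ft³), storage unit 6 (14 ft³).
Tightest fit is storage unit 6 with 14 ft³ free.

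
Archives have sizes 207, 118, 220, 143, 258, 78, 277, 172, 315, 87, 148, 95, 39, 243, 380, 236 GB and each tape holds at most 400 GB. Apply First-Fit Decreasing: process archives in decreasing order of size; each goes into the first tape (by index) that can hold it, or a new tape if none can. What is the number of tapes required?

Sorted descending: 380, 315, 277, 258, 243, 236, 220, 207, 172, 148, 143, 118, 95, 87, 78, 39.
380 GB → tape 1 (remaining 20 GB)
315 GB → tape 2 (remaining 85 GB)
277 GB → tape 3 (remaining 123 GB)
258 GB → tape 4 (remaining 142 GB)
243 GB → tape 5 (remaining 157 GB)
236 GB → tape 6 (remaining 164 GB)
220 GB → tape 7 (remaining 180 GB)
207 GB → tape 8 (remaining 193 GB)
172 GB → tape 7 (remaining 8 GB)
148 GB → tape 5 (remaining 9 GB)
143 GB → tape 6 (remaining 21 GB)
118 GB → tape 3 (remaining 5 GB)
95 GB → tape 4 (remaining 47 GB)
87 GB → tape 8 (remaining 106 GB)
78 GB → tape 2 (remaining 7 GB)
39 GB → tape 4 (remaining 8 GB)

8 tapes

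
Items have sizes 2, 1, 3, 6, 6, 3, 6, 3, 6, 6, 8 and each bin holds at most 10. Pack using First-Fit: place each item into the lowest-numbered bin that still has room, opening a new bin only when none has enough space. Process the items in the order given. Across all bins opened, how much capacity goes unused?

Put 2 in bin 1; 8 remain.
Put 1 in bin 1; 7 remain.
Put 3 in bin 1; 4 remain.
Put 6 in bin 2; 4 remain.
Put 6 in bin 3; 4 remain.
Put 3 in bin 1; 1 remain.
Put 6 in bin 4; 4 remain.
Put 3 in bin 2; 1 remain.
Put 6 in bin 5; 4 remain.
Put 6 in bin 6; 4 remain.
Put 8 in bin 7; 2 remain.
7 bins × 10 = 70; used 50; unused 20.

20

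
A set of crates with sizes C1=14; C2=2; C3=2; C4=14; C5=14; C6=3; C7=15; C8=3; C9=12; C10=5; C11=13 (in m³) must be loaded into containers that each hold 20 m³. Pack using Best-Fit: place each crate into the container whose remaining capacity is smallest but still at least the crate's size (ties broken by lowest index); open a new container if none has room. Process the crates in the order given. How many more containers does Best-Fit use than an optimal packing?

Best-Fit: [14,2,2] [14,3,3] [14] [15,5] [12] [13] → 6 containers.
6 crates exceed 10 m³ (half the capacity), and no two of those can share a container, so at least 6 containers are needed.
So 6 is already optimal.

0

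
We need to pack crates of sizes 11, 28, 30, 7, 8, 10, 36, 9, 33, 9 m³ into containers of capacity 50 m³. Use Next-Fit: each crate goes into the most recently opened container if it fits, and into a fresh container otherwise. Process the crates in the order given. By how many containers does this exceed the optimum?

Next-Fit: [11,28] [30,7,8] [10,36] [9,33] [9] → 5 containers.
Total size 181 m³; any packing needs at least ⌈181/50⌉ = 4 containers.
An optimal packing achieves that bound: [36,11] [33,10,7] [30,9,9] [28,8] → 4 containers.
Excess: 5 − 4 = 1.

1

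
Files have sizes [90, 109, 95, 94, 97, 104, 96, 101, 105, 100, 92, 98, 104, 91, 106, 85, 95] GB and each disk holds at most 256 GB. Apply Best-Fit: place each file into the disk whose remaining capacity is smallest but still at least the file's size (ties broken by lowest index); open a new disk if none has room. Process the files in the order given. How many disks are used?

9

90 GB → disk 1 (remaining 166 GB)
109 GB → disk 1 (remaining 57 GB)
95 GB → disk 2 (remaining 161 GB)
94 GB → disk 2 (remaining 67 GB)
97 GB → disk 3 (remaining 159 GB)
104 GB → disk 3 (remaining 55 GB)
96 GB → disk 4 (remaining 160 GB)
101 GB → disk 4 (remaining 59 GB)
105 GB → disk 5 (remaining 151 GB)
100 GB → disk 5 (remaining 51 GB)
92 GB → disk 6 (remaining 164 GB)
98 GB → disk 6 (remaining 66 GB)
104 GB → disk 7 (remaining 152 GB)
91 GB → disk 7 (remaining 61 GB)
106 GB → disk 8 (remaining 150 GB)
85 GB → disk 8 (remaining 65 GB)
95 GB → disk 9 (remaining 161 GB)
Final disks: [90,109] [95,94] [97,104] [96,101] [105,100] [92,98] [104,91] [106,85] [95].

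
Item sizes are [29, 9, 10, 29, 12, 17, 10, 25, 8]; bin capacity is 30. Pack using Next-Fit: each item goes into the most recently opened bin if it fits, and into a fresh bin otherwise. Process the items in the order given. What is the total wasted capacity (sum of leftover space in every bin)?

61

29 → bin 1 (remaining 1)
9 → bin 2 (remaining 21)
10 → bin 2 (remaining 11)
29 → bin 3 (remaining 1)
12 → bin 4 (remaining 18)
17 → bin 4 (remaining 1)
10 → bin 5 (remaining 20)
25 → bin 6 (remaining 5)
8 → bin 7 (remaining 22)
7 bins × 30 = 210; used 149; unused 61.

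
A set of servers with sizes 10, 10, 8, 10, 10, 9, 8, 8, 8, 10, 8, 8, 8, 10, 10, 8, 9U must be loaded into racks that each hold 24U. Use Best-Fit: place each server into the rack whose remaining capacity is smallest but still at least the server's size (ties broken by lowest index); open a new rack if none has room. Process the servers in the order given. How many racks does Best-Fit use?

8

Put 10U in rack 1; 14U remain.
Put 10U in rack 1; 4U remain.
Put 8U in rack 2; 16U remain.
Put 10U in rack 2; 6U remain.
Put 10U in rack 3; 14U remain.
Put 9U in rack 3; 5U remain.
Put 8U in rack 4; 16U remain.
Put 8U in rack 4; 8U remain.
Put 8U in rack 4; 0U remain.
Put 10U in rack 5; 14U remain.
Put 8U in rack 5; 6U remain.
Put 8U in rack 6; 16U remain.
Put 8U in rack 6; 8U remain.
Put 10U in rack 7; 14U remain.
Put 10U in rack 7; 4U remain.
Put 8U in rack 6; 0U remain.
Put 9U in rack 8; 15U remain.
Final racks: [10,10] [8,10] [10,9] [8,8,8] [10,8] [8,8,8] [10,10] [9].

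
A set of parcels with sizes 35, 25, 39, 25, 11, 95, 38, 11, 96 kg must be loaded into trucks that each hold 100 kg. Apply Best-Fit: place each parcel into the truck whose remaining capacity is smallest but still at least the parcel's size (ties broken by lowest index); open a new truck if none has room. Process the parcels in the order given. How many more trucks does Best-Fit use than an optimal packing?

Best-Fit: [35,25,39] [25,11,38,11] [95] [96] → 4 trucks.
Total size 375 kg; any packing needs at least ⌈375/100⌉ = 4 trucks.
So 4 is already optimal.

0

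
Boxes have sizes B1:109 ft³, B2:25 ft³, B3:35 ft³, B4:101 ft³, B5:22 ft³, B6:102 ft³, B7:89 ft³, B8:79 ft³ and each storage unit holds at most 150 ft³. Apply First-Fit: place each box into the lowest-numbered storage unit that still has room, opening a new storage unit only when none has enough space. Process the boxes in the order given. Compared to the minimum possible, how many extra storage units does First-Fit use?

0

First-Fit: [109,25] [35,101] [22,102] [89] [79] → 5 storage units.
5 boxes exceed 75 ft³ (half the capacity), and no two of those can share a storage unit, so at least 5 storage units are needed.
So 5 is already optimal.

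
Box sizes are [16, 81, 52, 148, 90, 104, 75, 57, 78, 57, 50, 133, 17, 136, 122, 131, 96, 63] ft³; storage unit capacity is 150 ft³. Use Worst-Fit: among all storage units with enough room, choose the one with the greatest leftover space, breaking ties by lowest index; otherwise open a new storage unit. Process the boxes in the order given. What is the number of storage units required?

16 ft³ → storage unit 1 (remaining 134 ft³)
81 ft³ → storage unit 1 (remaining 53 ft³)
52 ft³ → storage unit 1 (remaining 1 ft³)
148 ft³ → storage unit 2 (remaining 2 ft³)
90 ft³ → storage unit 3 (remaining 60 ft³)
104 ft³ → storage unit 4 (remaining 46 ft³)
75 ft³ → storage unit 5 (remaining 75 ft³)
57 ft³ → storage unit 5 (remaining 18 ft³)
78 ft³ → storage unit 6 (remaining 72 ft³)
57 ft³ → storage unit 6 (remaining 15 ft³)
50 ft³ → storage unit 3 (remaining 10 ft³)
133 ft³ → storage unit 7 (remaining 17 ft³)
17 ft³ → storage unit 4 (remaining 29 ft³)
136 ft³ → storage unit 8 (remaining 14 ft³)
122 ft³ → storage unit 9 (remaining 28 ft³)
131 ft³ → storage unit 10 (remaining 19 ft³)
96 ft³ → storage unit 11 (remaining 54 ft³)
63 ft³ → storage unit 12 (remaining 87 ft³)

12 storage units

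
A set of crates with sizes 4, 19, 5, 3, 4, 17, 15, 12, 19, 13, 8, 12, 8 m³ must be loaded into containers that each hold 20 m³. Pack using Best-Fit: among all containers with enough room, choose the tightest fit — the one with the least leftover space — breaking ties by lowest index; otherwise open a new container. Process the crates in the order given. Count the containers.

4 m³ → container 1 (remaining 16 m³)
19 m³ → container 2 (remaining 1 m³)
5 m³ → container 1 (remaining 11 m³)
3 m³ → container 1 (remaining 8 m³)
4 m³ → container 1 (remaining 4 m³)
17 m³ → container 3 (remaining 3 m³)
15 m³ → container 4 (remaining 5 m³)
12 m³ → container 5 (remaining 8 m³)
19 m³ → container 6 (remaining 1 m³)
13 m³ → container 7 (remaining 7 m³)
8 m³ → container 5 (remaining 0 m³)
12 m³ → container 8 (remaining 8 m³)
8 m³ → container 8 (remaining 0 m³)
Final containers: [4,5,3,4] [19] [17] [15] [12,8] [19] [13] [12,8].

8 containers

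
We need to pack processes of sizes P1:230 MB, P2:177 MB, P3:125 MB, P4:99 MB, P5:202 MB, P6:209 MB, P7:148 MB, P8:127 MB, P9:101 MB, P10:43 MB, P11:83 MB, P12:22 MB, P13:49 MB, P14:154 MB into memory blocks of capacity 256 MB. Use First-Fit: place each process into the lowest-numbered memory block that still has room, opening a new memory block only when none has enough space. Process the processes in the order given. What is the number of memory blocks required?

P1 (230 MB) → memory block 1 (remaining 26 MB)
P2 (177 MB) → memory block 2 (remaining 79 MB)
P3 (125 MB) → memory block 3 (remaining 131 MB)
P4 (99 MB) → memory block 3 (remaining 32 MB)
P5 (202 MB) → memory block 4 (remaining 54 MB)
P6 (209 MB) → memory block 5 (remaining 47 MB)
P7 (148 MB) → memory block 6 (remaining 108 MB)
P8 (127 MB) → memory block 7 (remaining 129 MB)
P9 (101 MB) → memory block 6 (remaining 7 MB)
P10 (43 MB) → memory block 2 (remaining 36 MB)
P11 (83 MB) → memory block 7 (remaining 46 MB)
P12 (22 MB) → memory block 1 (remaining 4 MB)
P13 (49 MB) → memory block 4 (remaining 5 MB)
P14 (154 MB) → memory block 8 (remaining 102 MB)
Final memory blocks: [230,22] [177,43] [125,99] [202,49] [209] [148,101] [127,83] [154].

8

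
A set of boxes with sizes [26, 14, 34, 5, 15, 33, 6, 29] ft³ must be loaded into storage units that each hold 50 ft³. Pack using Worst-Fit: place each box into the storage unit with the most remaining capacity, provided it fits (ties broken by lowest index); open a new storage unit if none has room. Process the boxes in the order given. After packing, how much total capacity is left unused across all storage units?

38

storage unit 1: place 26 ft³, 24 ft³ left
storage unit 1: place 14 ft³, 10 ft³ left
storage unit 2: place 34 ft³, 16 ft³ left
storage unit 2: place 5 ft³, 11 ft³ left
storage unit 3: place 15 ft³, 35 ft³ left
storage unit 3: place 33 ft³, 2 ft³ left
storage unit 2: place 6 ft³, 5 ft³ left
storage unit 4: place 29 ft³, 21 ft³ left
4 storage units × 50 ft³ = 200 ft³; used 162 ft³; unused 38 ft³.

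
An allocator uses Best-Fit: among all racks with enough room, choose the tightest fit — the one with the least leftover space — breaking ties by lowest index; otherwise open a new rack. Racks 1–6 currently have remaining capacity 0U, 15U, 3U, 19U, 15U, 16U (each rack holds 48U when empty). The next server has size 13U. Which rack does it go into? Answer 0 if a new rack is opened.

Racks with room: rack 2 (15U), rack 4 (19U), rack 5 (15U), rack 6 (16U).
Tightest fit is rack 2 with 15U free.

2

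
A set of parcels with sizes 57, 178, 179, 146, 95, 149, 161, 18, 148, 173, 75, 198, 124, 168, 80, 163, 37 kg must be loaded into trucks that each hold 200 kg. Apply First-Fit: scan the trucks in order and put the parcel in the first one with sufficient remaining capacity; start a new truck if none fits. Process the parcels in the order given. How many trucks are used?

truck 1: place 57 kg, 143 kg left
truck 2: place 178 kg, 22 kg left
truck 3: place 179 kg, 21 kg left
truck 4: place 146 kg, 54 kg left
truck 1: place 95 kg, 48 kg left
truck 5: place 149 kg, 51 kg left
truck 6: place 161 kg, 39 kg left
truck 1: place 18 kg, 30 kg left
truck 7: place 148 kg, 52 kg left
truck 8: place 173 kg, 27 kg left
truck 9: place 75 kg, 125 kg left
truck 10: place 198 kg, 2 kg left
truck 9: place 124 kg, 1 kg left
truck 11: place 168 kg, 32 kg left
truck 12: place 80 kg, 120 kg left
truck 13: place 163 kg, 37 kg left
truck 4: place 37 kg, 17 kg left

13 trucks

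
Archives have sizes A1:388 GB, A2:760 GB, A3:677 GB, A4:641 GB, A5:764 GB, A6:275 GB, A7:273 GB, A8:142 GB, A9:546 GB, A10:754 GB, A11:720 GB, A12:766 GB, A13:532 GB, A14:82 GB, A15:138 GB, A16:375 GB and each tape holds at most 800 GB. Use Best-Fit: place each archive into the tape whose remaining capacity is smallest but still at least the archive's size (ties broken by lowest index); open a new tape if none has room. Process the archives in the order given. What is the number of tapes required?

11

A1 (388 GB) → tape 1 (remaining 412 GB)
A2 (760 GB) → tape 2 (remaining 40 GB)
A3 (677 GB) → tape 3 (remaining 123 GB)
A4 (641 GB) → tape 4 (remaining 159 GB)
A5 (764 GB) → tape 5 (remaining 36 GB)
A6 (275 GB) → tape 1 (remaining 137 GB)
A7 (273 GB) → tape 6 (remaining 527 GB)
A8 (142 GB) → tape 4 (remaining 17 GB)
A9 (546 GB) → tape 7 (remaining 254 GB)
A10 (754 GB) → tape 8 (remaining 46 GB)
A11 (720 GB) → tape 9 (remaining 80 GB)
A12 (766 GB) → tape 10 (remaining 34 GB)
A13 (532 GB) → tape 11 (remaining 268 GB)
A14 (82 GB) → tape 3 (remaining 41 GB)
A15 (138 GB) → tape 7 (remaining 116 GB)
A16 (375 GB) → tape 6 (remaining 152 GB)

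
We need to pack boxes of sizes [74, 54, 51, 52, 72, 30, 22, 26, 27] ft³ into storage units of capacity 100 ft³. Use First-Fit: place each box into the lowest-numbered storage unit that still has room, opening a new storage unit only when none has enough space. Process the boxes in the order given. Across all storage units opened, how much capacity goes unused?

storage unit 1: place 74 ft³, 26 ft³ left
storage unit 2: place 54 ft³, 46 ft³ left
storage unit 3: place 51 ft³, 49 ft³ left
storage unit 4: place 52 ft³, 48 ft³ left
storage unit 5: place 72 ft³, 28 ft³ left
storage unit 2: place 30 ft³, 16 ft³ left
storage unit 1: place 22 ft³, 4 ft³ left
storage unit 3: place 26 ft³, 23 ft³ left
storage unit 4: place 27 ft³, 21 ft³ left
5 storage units × 100 ft³ = 500 ft³; used 408 ft³; unused 92 ft³.

92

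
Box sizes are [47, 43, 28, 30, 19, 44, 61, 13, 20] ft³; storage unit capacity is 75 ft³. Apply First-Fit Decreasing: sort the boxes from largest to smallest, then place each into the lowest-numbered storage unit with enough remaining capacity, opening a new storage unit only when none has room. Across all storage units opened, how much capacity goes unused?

70

Sorted descending: 61, 47, 44, 43, 30, 28, 20, 19, 13.
61 ft³ → storage unit 1 (remaining 14 ft³)
47 ft³ → storage unit 2 (remaining 28 ft³)
44 ft³ → storage unit 3 (remaining 31 ft³)
43 ft³ → storage unit 4 (remaining 32 ft³)
30 ft³ → storage unit 3 (remaining 1 ft³)
28 ft³ → storage unit 2 (remaining 0 ft³)
20 ft³ → storage unit 4 (remaining 12 ft³)
19 ft³ → storage unit 5 (remaining 56 ft³)
13 ft³ → storage unit 1 (remaining 1 ft³)
5 storage units × 75 ft³ = 375 ft³; used 305 ft³; unused 70 ft³.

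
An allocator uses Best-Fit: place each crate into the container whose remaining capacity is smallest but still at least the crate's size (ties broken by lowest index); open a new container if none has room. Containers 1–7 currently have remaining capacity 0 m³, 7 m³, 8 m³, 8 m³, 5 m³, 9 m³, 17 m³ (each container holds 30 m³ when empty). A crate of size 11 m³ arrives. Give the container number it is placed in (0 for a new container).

7

Containers with room: container 7 (17 m³).
Tightest fit is container 7 with 17 m³ free.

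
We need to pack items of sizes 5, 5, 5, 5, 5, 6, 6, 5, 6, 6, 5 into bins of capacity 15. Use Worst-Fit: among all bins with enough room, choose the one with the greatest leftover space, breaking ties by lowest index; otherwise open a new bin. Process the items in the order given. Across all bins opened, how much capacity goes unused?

16

5 → bin 1 (remaining 10)
5 → bin 1 (remaining 5)
5 → bin 1 (remaining 0)
5 → bin 2 (remaining 10)
5 → bin 2 (remaining 5)
6 → bin 3 (remaining 9)
6 → bin 3 (remaining 3)
5 → bin 2 (remaining 0)
6 → bin 4 (remaining 9)
6 → bin 4 (remaining 3)
5 → bin 5 (remaining 10)
5 bins × 15 = 75; used 59; unused 16.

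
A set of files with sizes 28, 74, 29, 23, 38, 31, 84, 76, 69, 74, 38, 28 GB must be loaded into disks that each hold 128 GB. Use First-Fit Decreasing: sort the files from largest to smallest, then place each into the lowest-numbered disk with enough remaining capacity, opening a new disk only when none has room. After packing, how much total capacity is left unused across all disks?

Sorted descending: 84, 76, 74, 74, 69, 38, 38, 31, 29, 28, 28, 23.
Put 84 GB in disk 1; 44 GB remain.
Put 76 GB in disk 2; 52 GB remain.
Put 74 GB in disk 3; 54 GB remain.
Put 74 GB in disk 4; 54 GB remain.
Put 69 GB in disk 5; 59 GB remain.
Put 38 GB in disk 1; 6 GB remain.
Put 38 GB in disk 2; 14 GB remain.
Put 31 GB in disk 3; 23 GB remain.
Put 29 GB in disk 4; 25 GB remain.
Put 28 GB in disk 5; 31 GB remain.
Put 28 GB in disk 5; 3 GB remain.
Put 23 GB in disk 3; 0 GB remain.
5 disks × 128 GB = 640 GB; used 592 GB; unused 48 GB.

48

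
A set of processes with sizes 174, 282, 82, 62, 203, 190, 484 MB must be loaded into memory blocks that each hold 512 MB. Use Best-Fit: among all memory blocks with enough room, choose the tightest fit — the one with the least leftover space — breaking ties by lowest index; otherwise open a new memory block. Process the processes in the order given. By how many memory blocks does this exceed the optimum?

Best-Fit: [174,282] [82,62,203] [190] [484] → 4 memory blocks.
Total size 1477 MB; any packing needs at least ⌈1477/512⌉ = 3 memory blocks.
An optimal packing achieves that bound: [484] [282,203] [190,174,82,62] → 3 memory blocks.
Excess: 4 − 3 = 1.

1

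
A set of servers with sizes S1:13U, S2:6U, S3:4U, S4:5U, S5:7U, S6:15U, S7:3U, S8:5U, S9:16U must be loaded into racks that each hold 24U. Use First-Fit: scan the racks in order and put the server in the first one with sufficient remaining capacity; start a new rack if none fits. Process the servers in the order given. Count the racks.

Put S1 (13U) in rack 1; 11U remain.
Put S2 (6U) in rack 1; 5U remain.
Put S3 (4U) in rack 1; 1U remain.
Put S4 (5U) in rack 2; 19U remain.
Put S5 (7U) in rack 2; 12U remain.
Put S6 (15U) in rack 3; 9U remain.
Put S7 (3U) in rack 2; 9U remain.
Put S8 (5U) in rack 2; 4U remain.
Put S9 (16U) in rack 4; 8U remain.

4 racks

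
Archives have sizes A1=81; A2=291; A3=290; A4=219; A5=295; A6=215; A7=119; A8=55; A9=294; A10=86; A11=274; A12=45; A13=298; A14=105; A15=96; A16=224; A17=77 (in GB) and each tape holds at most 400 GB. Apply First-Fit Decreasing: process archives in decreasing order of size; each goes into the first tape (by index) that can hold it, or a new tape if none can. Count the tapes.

Sorted descending: 298, 295, 294, 291, 290, 274, 224, 219, 215, 119, 105, 96, 86, 81, 77, 55, 45.
Put 298 GB in tape 1; 102 GB remain.
Put 295 GB in tape 2; 105 GB remain.
Put 294 GB in tape 3; 106 GB remain.
Put 291 GB in tape 4; 109 GB remain.
Put 290 GB in tape 5; 110 GB remain.
Put 274 GB in tape 6; 126 GB remain.
Put 224 GB in tape 7; 176 GB remain.
Put 219 GB in tape 8; 181 GB remain.
Put 215 GB in tape 9; 185 GB remain.
Put 119 GB in tape 6; 7 GB remain.
Put 105 GB in tape 2; 0 GB remain.
Put 96 GB in tape 1; 6 GB remain.
Put 86 GB in tape 3; 20 GB remain.
Put 81 GB in tape 4; 28 GB remain.
Put 77 GB in tape 5; 33 GB remain.
Put 55 GB in tape 7; 121 GB remain.
Put 45 GB in tape 7; 76 GB remain.
Final tapes: [298,96] [295,105] [294,86] [291,81] [290,77] [274,119] [224,55,45] [219] [215].

9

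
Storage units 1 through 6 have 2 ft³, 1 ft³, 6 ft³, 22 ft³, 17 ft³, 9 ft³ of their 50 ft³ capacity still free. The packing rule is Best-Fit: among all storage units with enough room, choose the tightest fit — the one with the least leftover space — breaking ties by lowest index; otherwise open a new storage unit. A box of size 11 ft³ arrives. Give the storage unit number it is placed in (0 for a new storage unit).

Storage units with room: storage unit 4 (22 ft³), storage unit 5 (17 ft³).
Tightest fit is storage unit 5 with 17 ft³ free.

5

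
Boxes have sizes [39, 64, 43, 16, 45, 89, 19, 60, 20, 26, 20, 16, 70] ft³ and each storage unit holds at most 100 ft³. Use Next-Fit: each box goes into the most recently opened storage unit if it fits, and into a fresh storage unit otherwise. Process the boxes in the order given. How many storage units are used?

storage unit 1: place 39 ft³, 61 ft³ left
storage unit 2: place 64 ft³, 36 ft³ left
storage unit 3: place 43 ft³, 57 ft³ left
storage unit 3: place 16 ft³, 41 ft³ left
storage unit 4: place 45 ft³, 55 ft³ left
storage unit 5: place 89 ft³, 11 ft³ left
storage unit 6: place 19 ft³, 81 ft³ left
storage unit 6: place 60 ft³, 21 ft³ left
storage unit 6: place 20 ft³, 1 ft³ left
storage unit 7: place 26 ft³, 74 ft³ left
storage unit 7: place 20 ft³, 54 ft³ left
storage unit 7: place 16 ft³, 38 ft³ left
storage unit 8: place 70 ft³, 30 ft³ left
Final storage units: [39] [64] [43,16] [45] [89] [19,60,20] [26,20,16] [70].

8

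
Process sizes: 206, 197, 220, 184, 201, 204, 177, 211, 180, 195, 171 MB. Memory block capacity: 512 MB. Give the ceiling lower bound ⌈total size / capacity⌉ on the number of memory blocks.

5

Total size = 206 + 197 + 220 + 184 + 201 + 204 + 177 + 211 + 180 + 195 + 171 = 2146 MB.
⌈2146 / 512⌉ = 5.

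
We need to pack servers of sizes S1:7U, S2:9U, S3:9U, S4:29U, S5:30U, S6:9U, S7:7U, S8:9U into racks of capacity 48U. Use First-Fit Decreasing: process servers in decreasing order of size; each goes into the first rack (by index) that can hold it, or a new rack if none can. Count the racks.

3

Sorted descending: 30, 29, 9, 9, 9, 9, 7, 7.
rack 1: place 30U, 18U left
rack 2: place 29U, 19U left
rack 1: place 9U, 9U left
rack 1: place 9U, 0U left
rack 2: place 9U, 10U left
rack 2: place 9U, 1U left
rack 3: place 7U, 41U left
rack 3: place 7U, 34U left
Final racks: [30,9,9] [29,9,9] [7,7].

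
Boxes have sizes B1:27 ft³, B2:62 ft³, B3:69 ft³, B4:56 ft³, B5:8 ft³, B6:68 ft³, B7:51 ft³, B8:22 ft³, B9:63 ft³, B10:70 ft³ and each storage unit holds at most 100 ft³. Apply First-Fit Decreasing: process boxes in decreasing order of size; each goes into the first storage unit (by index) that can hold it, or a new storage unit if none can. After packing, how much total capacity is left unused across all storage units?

204

Sorted descending: 70, 69, 68, 63, 62, 56, 51, 27, 22, 8.
Put 70 ft³ in storage unit 1; 30 ft³ remain.
Put 69 ft³ in storage unit 2; 31 ft³ remain.
Put 68 ft³ in storage unit 3; 32 ft³ remain.
Put 63 ft³ in storage unit 4; 37 ft³ remain.
Put 62 ft³ in storage unit 5; 38 ft³ remain.
Put 56 ft³ in storage unit 6; 44 ft³ remain.
Put 51 ft³ in storage unit 7; 49 ft³ remain.
Put 27 ft³ in storage unit 1; 3 ft³ remain.
Put 22 ft³ in storage unit 2; 9 ft³ remain.
Put 8 ft³ in storage unit 2; 1 ft³ remain.
7 storage units × 100 ft³ = 700 ft³; used 496 ft³; unused 204 ft³.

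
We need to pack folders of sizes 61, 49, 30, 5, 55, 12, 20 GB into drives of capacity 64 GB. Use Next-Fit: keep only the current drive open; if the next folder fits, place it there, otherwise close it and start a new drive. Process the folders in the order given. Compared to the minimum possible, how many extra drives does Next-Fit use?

1

Next-Fit: [61] [49] [30,5] [55] [12,20] → 5 drives.
Total size 232 GB; any packing needs at least ⌈232/64⌉ = 4 drives.
An optimal packing achieves that bound: [61] [55,5] [49,12] [30,20] → 4 drives.
Excess: 5 − 4 = 1.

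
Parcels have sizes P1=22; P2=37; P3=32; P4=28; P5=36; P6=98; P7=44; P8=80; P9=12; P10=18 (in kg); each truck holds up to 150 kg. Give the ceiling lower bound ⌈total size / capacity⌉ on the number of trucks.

Total size = 22 + 37 + 32 + 28 + 36 + 98 + 44 + 80 + 12 + 18 = 407 kg.
⌈407 / 150⌉ = 3.

3 trucks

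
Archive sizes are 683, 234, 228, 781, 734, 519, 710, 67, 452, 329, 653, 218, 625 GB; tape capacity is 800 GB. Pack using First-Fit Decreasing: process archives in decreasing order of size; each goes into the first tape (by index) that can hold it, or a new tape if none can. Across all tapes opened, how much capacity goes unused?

Sorted descending: 781, 734, 710, 683, 653, 625, 519, 452, 329, 234, 228, 218, 67.
Put 781 GB in tape 1; 19 GB remain.
Put 734 GB in tape 2; 66 GB remain.
Put 710 GB in tape 3; 90 GB remain.
Put 683 GB in tape 4; 117 GB remain.
Put 653 GB in tape 5; 147 GB remain.
Put 625 GB in tape 6; 175 GB remain.
Put 519 GB in tape 7; 281 GB remain.
Put 452 GB in tape 8; 348 GB remain.
Put 329 GB in tape 8; 19 GB remain.
Put 234 GB in tape 7; 47 GB remain.
Put 228 GB in tape 9; 572 GB remain.
Put 218 GB in tape 9; 354 GB remain.
Put 67 GB in tape 3; 23 GB remain.
9 tapes × 800 GB = 7200 GB; used 6233 GB; unused 967 GB.

967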